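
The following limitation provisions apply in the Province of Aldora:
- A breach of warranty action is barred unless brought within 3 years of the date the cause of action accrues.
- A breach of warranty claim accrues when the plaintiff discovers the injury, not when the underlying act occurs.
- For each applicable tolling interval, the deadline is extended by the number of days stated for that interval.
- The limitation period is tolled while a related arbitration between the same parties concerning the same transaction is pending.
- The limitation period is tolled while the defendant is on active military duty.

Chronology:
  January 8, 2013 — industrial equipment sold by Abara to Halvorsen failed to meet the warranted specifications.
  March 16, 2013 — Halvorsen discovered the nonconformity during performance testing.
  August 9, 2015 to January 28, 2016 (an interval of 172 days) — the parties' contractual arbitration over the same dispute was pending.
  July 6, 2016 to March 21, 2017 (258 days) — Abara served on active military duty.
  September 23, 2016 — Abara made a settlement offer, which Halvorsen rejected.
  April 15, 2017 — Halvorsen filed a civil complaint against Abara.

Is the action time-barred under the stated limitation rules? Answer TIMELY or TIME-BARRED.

TIMELY

Under the discovery rule, the claim accrued on March 16, 2013, when Halvorsen discovered the injury — not on the January 8, 2013 date of the underlying act.
Adding the 3 years base period to March 16, 2013 gives a deadline of March 16, 2016, before any tolling.
The pending related arbitration from August 9, 2015 to January 28, 2016 tolled the period for 172 days, extending the deadline to September 4, 2016.
Because the defendant's active military service ran from July 6, 2016 to March 21, 2017, the deadline is extended by 258 days to May 20, 2017.
The other events in the timeline have no effect on the limitation period under the stated rules.
Filing on April 15, 2017 beat the May 20, 2017 deadline — the action is timely.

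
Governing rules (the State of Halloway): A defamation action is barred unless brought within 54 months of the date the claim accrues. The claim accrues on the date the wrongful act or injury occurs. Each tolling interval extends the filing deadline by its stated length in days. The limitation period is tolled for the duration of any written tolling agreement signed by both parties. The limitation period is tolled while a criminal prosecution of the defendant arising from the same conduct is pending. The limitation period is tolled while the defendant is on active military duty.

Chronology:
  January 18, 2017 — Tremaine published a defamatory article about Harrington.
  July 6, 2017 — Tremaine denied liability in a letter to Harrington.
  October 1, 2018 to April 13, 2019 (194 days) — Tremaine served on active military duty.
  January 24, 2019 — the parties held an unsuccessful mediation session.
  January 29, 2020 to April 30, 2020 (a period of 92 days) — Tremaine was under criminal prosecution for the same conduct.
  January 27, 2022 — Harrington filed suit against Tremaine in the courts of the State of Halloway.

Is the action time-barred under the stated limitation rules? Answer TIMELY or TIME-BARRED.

The limitation period began to run on January 18, 2017.
Adding the 54 months base period to January 18, 2017 gives a deadline of July 18, 2021, before any tolling.
Because the defendant's active military service ran from October 1, 2018 to April 13, 2019, the deadline is extended by 194 days to January 28, 2022.
The pending criminal prosecution from January 29, 2020 to April 30, 2020 tolled the period for 92 days, extending the deadline to April 30, 2022.
Nothing else in the chronology tolls or restarts the period.
Filing on January 27, 2022 beat the April 30, 2022 deadline — the action is timely.

TIMELY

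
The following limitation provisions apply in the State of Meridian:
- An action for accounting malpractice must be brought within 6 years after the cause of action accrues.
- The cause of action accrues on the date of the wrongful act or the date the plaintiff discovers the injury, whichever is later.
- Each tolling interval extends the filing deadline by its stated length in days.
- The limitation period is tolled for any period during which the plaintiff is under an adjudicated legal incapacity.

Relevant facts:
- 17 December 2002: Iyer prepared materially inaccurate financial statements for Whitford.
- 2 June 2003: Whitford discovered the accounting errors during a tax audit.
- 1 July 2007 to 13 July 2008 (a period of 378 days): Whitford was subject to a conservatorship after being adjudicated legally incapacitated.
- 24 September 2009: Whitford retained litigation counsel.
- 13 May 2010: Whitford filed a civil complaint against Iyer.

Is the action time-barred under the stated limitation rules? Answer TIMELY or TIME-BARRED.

TIMELY

The claim accrued on 2 June 2003 — the later of the 17 December 2002 act and the 2 June 2003 discovery.
The untolled deadline — 6 years after 2 June 2003 — is 2 June 2009.
Because the plaintiff's legal incapacity ran from 1 July 2007 to 13 July 2008, the deadline is extended by 378 days to 15 June 2010.
None of the other events listed affects the running of the period under the stated rules.
The 13 May 2010 filing precedes the 15 June 2010 deadline; the claim is timely.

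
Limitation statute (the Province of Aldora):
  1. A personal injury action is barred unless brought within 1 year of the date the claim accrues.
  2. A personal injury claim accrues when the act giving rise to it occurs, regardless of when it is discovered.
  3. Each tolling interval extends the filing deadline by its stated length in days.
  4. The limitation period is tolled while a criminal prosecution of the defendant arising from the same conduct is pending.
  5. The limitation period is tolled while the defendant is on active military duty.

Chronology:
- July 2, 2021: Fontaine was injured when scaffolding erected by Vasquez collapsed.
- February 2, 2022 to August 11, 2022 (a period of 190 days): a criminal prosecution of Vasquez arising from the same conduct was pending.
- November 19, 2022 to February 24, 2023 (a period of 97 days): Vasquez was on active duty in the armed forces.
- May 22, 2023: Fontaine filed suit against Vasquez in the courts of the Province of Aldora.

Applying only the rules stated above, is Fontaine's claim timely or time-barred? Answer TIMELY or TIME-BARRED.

TIME-BARRED

The claim accrued on July 2, 2021, the date of the act.
The untolled deadline — 1 year after July 2, 2021 — is July 2, 2022.
The pending criminal prosecution from February 2, 2022 to August 11, 2022 tolled the period for 190 days, extending the deadline to January 8, 2023.
The defendant's active military service from November 19, 2022 to February 24, 2023 tolled the period for 97 days, extending the deadline to April 15, 2023.
The May 22, 2023 filing falls after the April 15, 2023 deadline; the claim is time-barred.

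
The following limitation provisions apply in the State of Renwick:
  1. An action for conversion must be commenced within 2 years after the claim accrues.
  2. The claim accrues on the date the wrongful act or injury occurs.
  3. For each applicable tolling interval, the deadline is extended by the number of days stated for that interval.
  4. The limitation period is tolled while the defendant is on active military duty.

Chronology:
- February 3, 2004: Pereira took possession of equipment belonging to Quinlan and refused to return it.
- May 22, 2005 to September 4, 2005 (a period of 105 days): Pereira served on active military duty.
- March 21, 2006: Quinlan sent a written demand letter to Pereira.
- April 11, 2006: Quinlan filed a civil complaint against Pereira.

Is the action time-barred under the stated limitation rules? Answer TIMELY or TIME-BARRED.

The claim accrued on February 3, 2004, the date of the act.
The untolled deadline — 2 years after February 3, 2004 — is February 3, 2006.
The period was tolled for 105 days by the defendant's active military service (May 22, 2005 to September 4, 2005), pushing the deadline to May 19, 2006.
Nothing else in the chronology tolls or restarts the period.
Quinlan filed on April 11, 2006, before the May 19, 2006 deadline, so the action is timely.

TIMELY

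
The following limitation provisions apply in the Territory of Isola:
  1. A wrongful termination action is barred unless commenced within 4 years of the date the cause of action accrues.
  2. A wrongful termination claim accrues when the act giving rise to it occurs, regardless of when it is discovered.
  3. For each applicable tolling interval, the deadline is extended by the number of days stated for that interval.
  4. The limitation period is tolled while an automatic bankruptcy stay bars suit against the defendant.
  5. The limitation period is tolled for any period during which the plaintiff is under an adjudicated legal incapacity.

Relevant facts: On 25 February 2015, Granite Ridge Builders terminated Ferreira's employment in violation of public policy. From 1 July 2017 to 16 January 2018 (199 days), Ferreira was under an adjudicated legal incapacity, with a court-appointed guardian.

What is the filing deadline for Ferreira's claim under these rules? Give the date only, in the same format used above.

The limitation period began to run on 25 February 2015.
The untolled deadline — 4 years after 25 February 2015 — is 25 February 2019.
The period was tolled for 199 days by the plaintiff's legal incapacity (1 July 2017 to 16 January 2018), pushing the deadline to 12 September 2019.

12 September 2019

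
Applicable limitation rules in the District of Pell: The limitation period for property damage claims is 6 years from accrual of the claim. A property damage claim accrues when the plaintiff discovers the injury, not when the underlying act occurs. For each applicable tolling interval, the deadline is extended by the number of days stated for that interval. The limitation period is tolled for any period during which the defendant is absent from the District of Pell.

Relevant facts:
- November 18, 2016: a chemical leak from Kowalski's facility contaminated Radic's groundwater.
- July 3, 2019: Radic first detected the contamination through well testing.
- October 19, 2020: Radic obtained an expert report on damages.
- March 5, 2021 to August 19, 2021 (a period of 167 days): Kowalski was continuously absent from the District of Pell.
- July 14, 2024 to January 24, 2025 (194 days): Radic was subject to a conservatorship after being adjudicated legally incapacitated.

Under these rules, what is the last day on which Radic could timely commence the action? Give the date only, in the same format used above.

December 17, 2025

The claim did not accrue until Radic discovered the injury on July 3, 2019; the November 18, 2016 act date does not start the clock under the stated rule.
Adding the 6 years base period to July 3, 2019 gives a deadline of July 3, 2025, before any tolling.
The period was tolled for 167 days by the defendant's absence from the jurisdiction (March 5, 2021 to August 19, 2021), pushing the deadline to December 17, 2025.
Although the plaintiff's incapacity ran from July 14, 2024 to January 24, 2025, the stated rules do not make that a tolling event, so it is disregarded.
Nothing else in the chronology tolls or restarts the period.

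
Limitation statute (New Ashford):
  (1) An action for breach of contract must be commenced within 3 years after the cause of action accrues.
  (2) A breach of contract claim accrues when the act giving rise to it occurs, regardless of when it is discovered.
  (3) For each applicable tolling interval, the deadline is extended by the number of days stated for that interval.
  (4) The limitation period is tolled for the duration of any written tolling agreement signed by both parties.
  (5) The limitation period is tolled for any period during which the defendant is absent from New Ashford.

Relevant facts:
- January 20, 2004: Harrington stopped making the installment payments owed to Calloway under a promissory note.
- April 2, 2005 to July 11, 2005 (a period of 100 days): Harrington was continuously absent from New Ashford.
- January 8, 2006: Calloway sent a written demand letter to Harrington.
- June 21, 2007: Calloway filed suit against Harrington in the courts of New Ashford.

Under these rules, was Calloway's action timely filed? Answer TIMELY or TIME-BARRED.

The limitation period began to run on January 20, 2004.
Adding the 3 years base period to January 20, 2004 gives a deadline of January 20, 2007, before any tolling.
The period was tolled for 100 days by the defendant's absence from the jurisdiction (April 2, 2005 to July 11, 2005), pushing the deadline to April 30, 2007.
None of the other events listed affects the running of the period under the stated rules.
Calloway filed on June 21, 2007, after the April 30, 2007 deadline, so the action is time-barred.

TIME-BARRED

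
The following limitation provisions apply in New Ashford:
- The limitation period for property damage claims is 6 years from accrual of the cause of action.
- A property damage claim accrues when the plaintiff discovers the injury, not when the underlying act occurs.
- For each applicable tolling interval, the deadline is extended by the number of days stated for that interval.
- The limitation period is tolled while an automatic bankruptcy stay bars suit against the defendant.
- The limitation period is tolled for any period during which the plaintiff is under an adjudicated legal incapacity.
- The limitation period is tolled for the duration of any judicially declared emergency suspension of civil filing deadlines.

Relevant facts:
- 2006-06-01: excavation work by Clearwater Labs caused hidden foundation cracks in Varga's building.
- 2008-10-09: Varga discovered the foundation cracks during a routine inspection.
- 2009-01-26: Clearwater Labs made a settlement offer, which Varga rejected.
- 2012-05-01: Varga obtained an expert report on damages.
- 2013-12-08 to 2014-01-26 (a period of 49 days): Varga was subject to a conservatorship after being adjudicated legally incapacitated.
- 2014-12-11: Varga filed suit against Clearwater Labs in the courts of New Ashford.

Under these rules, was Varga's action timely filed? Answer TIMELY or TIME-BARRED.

Accrual is tied to discovery, so the period began on 2008-10-09 rather than on 2006-06-01 when the act occurred.
The untolled deadline — 6 years after 2008-10-09 — is 2014-10-09.
The period was tolled for 49 days by the plaintiff's legal incapacity (2013-12-08 to 2014-01-26), pushing the deadline to 2014-11-27.
None of the other events listed affects the running of the period under the stated rules.
Filing on 2014-12-11 missed the 2014-11-27 deadline — the action is time-barred.

TIME-BARRED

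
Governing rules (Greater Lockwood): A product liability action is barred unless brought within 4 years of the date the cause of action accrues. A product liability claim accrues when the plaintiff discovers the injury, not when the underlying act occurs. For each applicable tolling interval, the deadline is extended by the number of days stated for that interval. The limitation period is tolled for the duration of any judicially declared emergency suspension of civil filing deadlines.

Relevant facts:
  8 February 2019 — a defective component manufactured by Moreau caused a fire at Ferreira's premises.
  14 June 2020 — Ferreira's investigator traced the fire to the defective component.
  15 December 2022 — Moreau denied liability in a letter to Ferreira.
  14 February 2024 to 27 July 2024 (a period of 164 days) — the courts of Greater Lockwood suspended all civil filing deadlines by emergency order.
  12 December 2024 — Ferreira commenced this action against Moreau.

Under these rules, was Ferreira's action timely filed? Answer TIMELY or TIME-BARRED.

Under the discovery rule, the claim accrued on 14 June 2020, when Ferreira discovered the injury — not on the 8 February 2019 date of the underlying act.
4 years from 14 June 2020 is 14 June 2024.
Because the emergency suspension of filing deadlines ran from 14 February 2024 to 27 July 2024, the deadline is extended by 164 days to 25 November 2024.
Nothing else in the chronology tolls or restarts the period.
The 12 December 2024 filing falls after the 25 November 2024 deadline; the claim is time-barred.

TIME-BARRED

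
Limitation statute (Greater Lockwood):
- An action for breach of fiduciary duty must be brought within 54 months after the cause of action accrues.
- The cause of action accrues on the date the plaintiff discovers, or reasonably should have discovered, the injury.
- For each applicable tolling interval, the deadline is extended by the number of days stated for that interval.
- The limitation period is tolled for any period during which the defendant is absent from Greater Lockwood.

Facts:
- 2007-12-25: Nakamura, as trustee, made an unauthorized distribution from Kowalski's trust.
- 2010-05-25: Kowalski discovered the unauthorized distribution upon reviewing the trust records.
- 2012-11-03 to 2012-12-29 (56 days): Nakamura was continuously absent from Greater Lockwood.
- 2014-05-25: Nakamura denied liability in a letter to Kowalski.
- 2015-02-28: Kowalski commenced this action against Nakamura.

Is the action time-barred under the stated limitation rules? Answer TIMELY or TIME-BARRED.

Accrual is tied to discovery, so the period began on 2010-05-25 rather than on 2007-12-25 when the act occurred.
Adding the 54 months base period to 2010-05-25 gives a deadline of 2014-11-25, before any tolling.
The period was tolled for 56 days by the defendant's absence from the jurisdiction (2012-11-03 to 2012-12-29), pushing the deadline to 2015-01-20.
The other events in the timeline have no effect on the limitation period under the stated rules.
Kowalski filed on 2015-02-28, after the 2015-01-20 deadline, so the action is time-barred.

TIME-BARRED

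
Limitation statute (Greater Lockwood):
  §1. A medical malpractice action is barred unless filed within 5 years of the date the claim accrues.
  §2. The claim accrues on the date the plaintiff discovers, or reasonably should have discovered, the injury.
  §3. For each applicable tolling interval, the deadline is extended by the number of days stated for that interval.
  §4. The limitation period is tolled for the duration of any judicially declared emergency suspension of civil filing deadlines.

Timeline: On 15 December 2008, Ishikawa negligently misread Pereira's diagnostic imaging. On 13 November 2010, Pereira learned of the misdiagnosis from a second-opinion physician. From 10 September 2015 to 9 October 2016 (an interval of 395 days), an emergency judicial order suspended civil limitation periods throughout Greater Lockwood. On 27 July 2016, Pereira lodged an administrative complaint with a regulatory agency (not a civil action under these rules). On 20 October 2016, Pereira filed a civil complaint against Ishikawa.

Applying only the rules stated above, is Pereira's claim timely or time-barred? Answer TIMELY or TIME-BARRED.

Accrual is tied to discovery, so the period began on 13 November 2010 rather than on 15 December 2008 when the act occurred.
5 years from 13 November 2010 is 13 November 2015.
The period was tolled for 395 days by the emergency suspension of filing deadlines (10 September 2015 to 9 October 2016), pushing the deadline to 12 December 2016.
Nothing else in the chronology tolls or restarts the period.
The 20 October 2016 filing precedes the 12 December 2016 deadline; the claim is timely.

TIMELY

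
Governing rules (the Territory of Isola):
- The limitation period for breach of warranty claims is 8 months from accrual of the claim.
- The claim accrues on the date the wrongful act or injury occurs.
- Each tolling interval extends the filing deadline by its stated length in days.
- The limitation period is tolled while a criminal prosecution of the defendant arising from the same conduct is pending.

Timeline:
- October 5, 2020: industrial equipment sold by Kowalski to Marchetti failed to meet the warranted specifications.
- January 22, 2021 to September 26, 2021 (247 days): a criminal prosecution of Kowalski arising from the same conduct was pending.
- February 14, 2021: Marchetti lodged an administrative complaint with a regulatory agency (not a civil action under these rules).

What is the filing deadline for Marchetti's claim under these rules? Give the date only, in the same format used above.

The limitation period began to run on October 5, 2020.
Adding the 8 months base period to October 5, 2020 gives a deadline of June 5, 2021, before any tolling.
The pending criminal prosecution from January 22, 2021 to September 26, 2021 tolled the period for 247 days, extending the deadline to February 7, 2022.
None of the other events listed affects the running of the period under the stated rules.

February 7, 2022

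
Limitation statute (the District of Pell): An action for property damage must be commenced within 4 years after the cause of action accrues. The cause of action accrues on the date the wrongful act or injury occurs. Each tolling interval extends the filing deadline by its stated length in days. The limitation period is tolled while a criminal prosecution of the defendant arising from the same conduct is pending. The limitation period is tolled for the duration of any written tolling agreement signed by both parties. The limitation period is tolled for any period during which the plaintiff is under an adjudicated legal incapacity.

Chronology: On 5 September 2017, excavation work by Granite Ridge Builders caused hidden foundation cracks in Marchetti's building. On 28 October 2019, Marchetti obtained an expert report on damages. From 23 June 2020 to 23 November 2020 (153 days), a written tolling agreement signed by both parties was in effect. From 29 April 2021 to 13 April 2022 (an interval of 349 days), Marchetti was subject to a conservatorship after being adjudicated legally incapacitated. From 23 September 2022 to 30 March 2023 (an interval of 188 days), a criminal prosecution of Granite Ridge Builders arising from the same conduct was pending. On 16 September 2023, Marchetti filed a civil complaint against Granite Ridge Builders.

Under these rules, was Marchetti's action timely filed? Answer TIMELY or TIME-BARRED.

TIME-BARRED

The limitation period began to run on 5 September 2017.
The untolled deadline — 4 years after 5 September 2017 — is 5 September 2021.
Because the written tolling agreement ran from 23 June 2020 to 23 November 2020, the deadline is extended by 153 days to 5 February 2022.
The plaintiff's legal incapacity from 29 April 2021 to 13 April 2022 tolled the period for 349 days, extending the deadline to 20 January 2023.
Because the pending criminal prosecution ran from 23 September 2022 to 30 March 2023, the deadline is extended by 188 days to 27 July 2023.
The other events in the timeline have no effect on the limitation period under the stated rules.
Marchetti filed on 16 September 2023, after the 27 July 2023 deadline, so the action is time-barred.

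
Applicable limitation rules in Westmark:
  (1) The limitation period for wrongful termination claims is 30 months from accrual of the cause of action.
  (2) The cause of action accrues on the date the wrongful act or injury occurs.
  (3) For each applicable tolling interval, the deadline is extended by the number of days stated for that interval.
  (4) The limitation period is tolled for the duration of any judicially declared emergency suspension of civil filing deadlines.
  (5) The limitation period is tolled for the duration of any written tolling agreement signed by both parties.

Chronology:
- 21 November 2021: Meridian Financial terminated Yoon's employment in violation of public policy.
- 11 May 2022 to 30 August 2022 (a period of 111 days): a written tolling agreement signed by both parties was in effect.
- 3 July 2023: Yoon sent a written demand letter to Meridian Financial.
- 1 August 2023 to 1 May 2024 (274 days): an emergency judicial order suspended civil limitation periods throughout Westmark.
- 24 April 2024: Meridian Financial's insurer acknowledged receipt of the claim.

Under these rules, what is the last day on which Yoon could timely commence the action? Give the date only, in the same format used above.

10 June 2025

The cause of action accrued on 21 November 2021, the date of the act.
Adding the 30 months base period to 21 November 2021 gives a deadline of 21 May 2024, before any tolling.
Because the written tolling agreement ran from 11 May 2022 to 30 August 2022, the deadline is extended by 111 days to 9 September 2024.
Because the emergency suspension of filing deadlines ran from 1 August 2023 to 1 May 2024, the deadline is extended by 274 days to 10 June 2025.
Nothing else in the chronology tolls or restarts the period.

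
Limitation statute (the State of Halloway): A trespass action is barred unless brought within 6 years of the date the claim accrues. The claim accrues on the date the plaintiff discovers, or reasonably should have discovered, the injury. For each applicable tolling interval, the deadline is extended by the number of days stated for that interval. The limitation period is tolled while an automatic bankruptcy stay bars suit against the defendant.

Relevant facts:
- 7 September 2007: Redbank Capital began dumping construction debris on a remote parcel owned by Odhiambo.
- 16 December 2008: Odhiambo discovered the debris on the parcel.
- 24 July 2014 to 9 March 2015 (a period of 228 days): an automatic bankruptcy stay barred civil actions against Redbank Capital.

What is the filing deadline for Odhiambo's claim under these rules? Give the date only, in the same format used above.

The claim did not accrue until Odhiambo discovered the injury on 16 December 2008; the 7 September 2007 act date does not start the clock under the stated rule.
Adding the 6 years base period to 16 December 2008 gives a deadline of 16 December 2014, before any tolling.
The automatic bankruptcy stay from 24 July 2014 to 9 March 2015 tolled the period for 228 days, extending the deadline to 1 August 2015.

1 August 2015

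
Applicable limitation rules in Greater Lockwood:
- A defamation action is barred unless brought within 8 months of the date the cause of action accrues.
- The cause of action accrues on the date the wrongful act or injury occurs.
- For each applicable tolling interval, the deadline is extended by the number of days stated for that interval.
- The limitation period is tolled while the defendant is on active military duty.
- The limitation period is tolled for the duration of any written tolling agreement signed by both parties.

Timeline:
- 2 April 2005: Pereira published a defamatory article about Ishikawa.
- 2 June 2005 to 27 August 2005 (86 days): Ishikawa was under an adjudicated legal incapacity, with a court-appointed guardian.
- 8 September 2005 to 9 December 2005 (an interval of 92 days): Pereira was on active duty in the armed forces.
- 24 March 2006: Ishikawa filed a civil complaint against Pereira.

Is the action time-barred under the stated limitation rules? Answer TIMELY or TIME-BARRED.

The limitation period began to run on 2 April 2005.
Adding the 8 months base period to 2 April 2005 gives a deadline of 2 December 2005, before any tolling.
Because the defendant's active military service ran from 8 September 2005 to 9 December 2005, the deadline is extended by 92 days to 4 March 2006.
No stated provision tolls the period for the plaintiff's incapacity, so the interval from 2 June 2005 to 27 August 2005 has no effect on the deadline.
Ishikawa filed on 24 March 2006, after the 4 March 2006 deadline, so the action is time-barred.

TIME-BARRED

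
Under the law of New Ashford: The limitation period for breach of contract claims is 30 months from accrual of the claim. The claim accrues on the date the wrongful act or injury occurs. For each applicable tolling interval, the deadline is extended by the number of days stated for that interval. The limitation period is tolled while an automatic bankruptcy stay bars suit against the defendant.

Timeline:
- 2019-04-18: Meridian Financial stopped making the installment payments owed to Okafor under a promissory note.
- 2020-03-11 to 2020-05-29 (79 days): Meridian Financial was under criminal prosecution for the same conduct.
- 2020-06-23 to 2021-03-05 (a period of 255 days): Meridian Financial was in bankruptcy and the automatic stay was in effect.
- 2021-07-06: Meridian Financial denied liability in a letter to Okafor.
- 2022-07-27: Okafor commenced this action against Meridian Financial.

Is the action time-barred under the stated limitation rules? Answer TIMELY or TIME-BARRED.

TIME-BARRED

The limitation period began to run on 2019-04-18.
The untolled deadline — 30 months after 2019-04-18 — is 2021-10-18.
The period was tolled for 255 days by the automatic bankruptcy stay (2020-06-23 to 2021-03-05), pushing the deadline to 2022-06-30.
The pending criminal prosecution from 2020-03-11 to 2020-05-29 does not toll the period, because no stated rule makes a criminal prosecution a tolling event.
None of the other events listed affects the running of the period under the stated rules.
Okafor filed on 2022-07-27, after the 2022-06-30 deadline, so the action is time-barred.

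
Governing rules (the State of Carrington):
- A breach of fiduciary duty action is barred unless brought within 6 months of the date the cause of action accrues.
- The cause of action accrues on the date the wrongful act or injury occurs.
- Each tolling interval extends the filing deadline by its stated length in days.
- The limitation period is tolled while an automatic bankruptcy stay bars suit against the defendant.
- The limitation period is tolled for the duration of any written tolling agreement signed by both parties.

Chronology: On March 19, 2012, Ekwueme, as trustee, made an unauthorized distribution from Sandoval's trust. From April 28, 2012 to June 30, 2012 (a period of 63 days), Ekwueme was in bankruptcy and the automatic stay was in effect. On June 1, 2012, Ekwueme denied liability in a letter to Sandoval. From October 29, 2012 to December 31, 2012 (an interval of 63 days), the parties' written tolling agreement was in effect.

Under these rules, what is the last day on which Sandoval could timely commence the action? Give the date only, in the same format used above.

The claim accrued on March 19, 2012, when the wrongful act occurred.
The untolled deadline — 6 months after March 19, 2012 — is September 19, 2012.
The period was tolled for 63 days by the automatic bankruptcy stay (April 28, 2012 to June 30, 2012), pushing the deadline to November 21, 2012.
The written tolling agreement from October 29, 2012 to December 31, 2012 tolled the period for 63 days, extending the deadline to January 23, 2013.
Nothing else in the chronology tolls or restarts the period.

January 23, 2013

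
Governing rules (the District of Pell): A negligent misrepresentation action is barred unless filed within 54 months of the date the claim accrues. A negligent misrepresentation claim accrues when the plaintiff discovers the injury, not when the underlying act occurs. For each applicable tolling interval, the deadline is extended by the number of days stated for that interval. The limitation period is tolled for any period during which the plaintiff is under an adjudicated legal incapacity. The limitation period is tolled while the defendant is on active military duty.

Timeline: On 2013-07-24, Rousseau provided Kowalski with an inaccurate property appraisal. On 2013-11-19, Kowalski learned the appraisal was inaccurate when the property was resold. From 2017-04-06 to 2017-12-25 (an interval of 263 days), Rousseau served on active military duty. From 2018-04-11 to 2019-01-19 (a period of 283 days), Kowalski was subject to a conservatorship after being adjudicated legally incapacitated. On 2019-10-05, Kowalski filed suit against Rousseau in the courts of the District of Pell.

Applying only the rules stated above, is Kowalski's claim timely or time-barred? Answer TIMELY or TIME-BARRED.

TIMELY

Accrual is tied to discovery, so the period began on 2013-11-19 rather than on 2013-07-24 when the act occurred.
The untolled deadline — 54 months after 2013-11-19 — is 2018-05-19.
The period was tolled for 263 days by the defendant's active military service (2017-04-06 to 2017-12-25), pushing the deadline to 2019-02-06.
The plaintiff's legal incapacity from 2018-04-11 to 2019-01-19 tolled the period for 283 days, extending the deadline to 2019-11-16.
Filing on 2019-10-05 beat the 2019-11-16 deadline — the action is timely.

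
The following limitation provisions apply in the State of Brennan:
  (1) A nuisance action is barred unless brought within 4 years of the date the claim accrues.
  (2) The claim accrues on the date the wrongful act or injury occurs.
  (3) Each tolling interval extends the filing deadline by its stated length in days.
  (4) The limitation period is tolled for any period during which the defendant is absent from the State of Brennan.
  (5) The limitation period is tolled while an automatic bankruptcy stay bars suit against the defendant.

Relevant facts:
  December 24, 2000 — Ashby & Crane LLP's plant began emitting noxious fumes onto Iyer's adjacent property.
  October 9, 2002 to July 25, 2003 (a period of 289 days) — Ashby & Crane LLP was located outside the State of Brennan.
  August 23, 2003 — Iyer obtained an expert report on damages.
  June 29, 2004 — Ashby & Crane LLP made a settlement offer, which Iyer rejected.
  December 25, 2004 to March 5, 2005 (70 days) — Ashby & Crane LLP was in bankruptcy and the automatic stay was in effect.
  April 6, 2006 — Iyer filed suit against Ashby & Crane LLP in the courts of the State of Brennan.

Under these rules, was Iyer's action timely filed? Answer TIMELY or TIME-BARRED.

TIME-BARRED

The claim accrued on December 24, 2000, when the wrongful act occurred.
4 years from December 24, 2000 is December 24, 2004.
Because the defendant's absence from the jurisdiction ran from October 9, 2002 to July 25, 2003, the deadline is extended by 289 days to October 9, 2005.
The period was tolled for 70 days by the automatic bankruptcy stay (December 25, 2004 to March 5, 2005), pushing the deadline to December 18, 2005.
Nothing else in the chronology tolls or restarts the period.
Iyer filed on April 6, 2006, after the December 18, 2005 deadline, so the action is time-barred.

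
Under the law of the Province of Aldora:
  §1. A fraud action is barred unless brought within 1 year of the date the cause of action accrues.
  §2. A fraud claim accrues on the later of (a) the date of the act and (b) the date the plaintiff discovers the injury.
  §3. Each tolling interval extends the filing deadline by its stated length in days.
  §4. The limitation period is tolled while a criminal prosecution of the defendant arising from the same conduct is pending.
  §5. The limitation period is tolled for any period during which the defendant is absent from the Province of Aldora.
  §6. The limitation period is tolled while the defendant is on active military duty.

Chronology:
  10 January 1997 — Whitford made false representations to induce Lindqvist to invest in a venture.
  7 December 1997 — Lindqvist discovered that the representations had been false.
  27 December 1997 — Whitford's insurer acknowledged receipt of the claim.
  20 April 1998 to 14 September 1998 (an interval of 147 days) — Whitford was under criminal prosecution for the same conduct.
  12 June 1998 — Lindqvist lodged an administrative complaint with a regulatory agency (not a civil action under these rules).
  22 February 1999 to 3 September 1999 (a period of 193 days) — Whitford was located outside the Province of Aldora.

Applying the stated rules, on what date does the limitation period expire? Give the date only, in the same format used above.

12 November 1999

Because discovery on 7 December 1997 post-dates the 10 January 1997 act, accrual under the later-of rule falls on 7 December 1997.
Adding the 1 year base period to 7 December 1997 gives a deadline of 7 December 1998, before any tolling.
The pending criminal prosecution from 20 April 1998 to 14 September 1998 tolled the period for 147 days, extending the deadline to 3 May 1999.
The defendant's absence from the jurisdiction from 22 February 1999 to 3 September 1999 tolled the period for 193 days, extending the deadline to 12 November 1999.
Nothing else in the chronology tolls or restarts the period.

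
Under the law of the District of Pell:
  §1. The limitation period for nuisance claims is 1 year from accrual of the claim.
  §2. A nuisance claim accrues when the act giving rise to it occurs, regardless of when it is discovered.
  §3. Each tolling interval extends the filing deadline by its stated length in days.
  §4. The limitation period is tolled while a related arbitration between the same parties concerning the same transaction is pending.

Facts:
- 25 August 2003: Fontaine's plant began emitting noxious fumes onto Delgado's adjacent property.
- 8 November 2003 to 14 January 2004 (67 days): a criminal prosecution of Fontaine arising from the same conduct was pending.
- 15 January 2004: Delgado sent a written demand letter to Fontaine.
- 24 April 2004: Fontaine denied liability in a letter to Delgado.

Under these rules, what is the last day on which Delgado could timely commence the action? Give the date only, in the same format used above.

The claim accrued on 25 August 2003, when the wrongful act occurred.
1 year from 25 August 2003 is 25 August 2004.
Although a criminal prosecution ran from 8 November 2003 to 14 January 2004, the stated rules do not make that a tolling event, so it is disregarded.
Nothing else in the chronology tolls or restarts the period.

25 August 2004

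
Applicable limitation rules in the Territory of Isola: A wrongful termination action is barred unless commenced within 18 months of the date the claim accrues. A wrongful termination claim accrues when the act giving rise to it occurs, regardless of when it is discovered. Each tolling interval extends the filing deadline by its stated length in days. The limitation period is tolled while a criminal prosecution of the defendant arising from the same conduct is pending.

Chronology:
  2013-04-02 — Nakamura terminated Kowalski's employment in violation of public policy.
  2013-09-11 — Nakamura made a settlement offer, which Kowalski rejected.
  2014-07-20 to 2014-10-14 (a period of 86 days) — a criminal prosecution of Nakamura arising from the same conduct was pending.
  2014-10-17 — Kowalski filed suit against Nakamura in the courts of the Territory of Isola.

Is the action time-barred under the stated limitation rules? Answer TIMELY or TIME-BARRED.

TIMELY

The claim accrued on 2013-04-02, the date of the act.
18 months from 2013-04-02 is 2014-10-02.
The period was tolled for 86 days by the pending criminal prosecution (2014-07-20 to 2014-10-14), pushing the deadline to 2014-12-27.
The other events in the timeline have no effect on the limitation period under the stated rules.
Filing on 2014-10-17 beat the 2014-12-27 deadline — the action is timely.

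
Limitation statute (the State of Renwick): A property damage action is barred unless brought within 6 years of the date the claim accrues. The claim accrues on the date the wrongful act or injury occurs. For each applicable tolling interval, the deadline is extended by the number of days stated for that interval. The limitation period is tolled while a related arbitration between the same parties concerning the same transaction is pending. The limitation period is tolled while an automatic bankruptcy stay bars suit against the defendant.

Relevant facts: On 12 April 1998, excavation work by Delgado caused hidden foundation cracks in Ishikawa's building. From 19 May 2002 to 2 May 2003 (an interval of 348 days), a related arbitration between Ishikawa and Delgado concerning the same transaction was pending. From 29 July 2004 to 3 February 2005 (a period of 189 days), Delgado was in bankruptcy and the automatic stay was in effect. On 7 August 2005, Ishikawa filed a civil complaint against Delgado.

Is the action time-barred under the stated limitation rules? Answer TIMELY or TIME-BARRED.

TIMELY

The claim accrued on 12 April 1998, when the wrongful act occurred.
Adding the 6 years base period to 12 April 1998 gives a deadline of 12 April 2004, before any tolling.
The pending related arbitration from 19 May 2002 to 2 May 2003 tolled the period for 348 days, extending the deadline to 26 March 2005.
The automatic bankruptcy stay from 29 July 2004 to 3 February 2005 tolled the period for 189 days, extending the deadline to 1 October 2005.
Ishikawa filed on 7 August 2005, before the 1 October 2005 deadline, so the action is timely.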